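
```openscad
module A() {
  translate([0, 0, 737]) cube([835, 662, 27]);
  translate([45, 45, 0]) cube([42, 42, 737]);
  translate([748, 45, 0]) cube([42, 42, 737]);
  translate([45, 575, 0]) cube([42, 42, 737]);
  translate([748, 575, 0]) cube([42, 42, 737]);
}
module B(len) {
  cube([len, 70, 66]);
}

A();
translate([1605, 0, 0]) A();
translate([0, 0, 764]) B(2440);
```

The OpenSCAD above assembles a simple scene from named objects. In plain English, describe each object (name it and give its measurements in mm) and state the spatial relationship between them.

A is a table: top 835 mm (x) × 662 mm (y), 27 mm thick, upper face at z = 764 mm, on four 42×42 mm square legs, each inset 45 mm from the nearest pair of top edges, running from z = 0 to the bottom of the top.

B is a rectangular beam 2440 mm long (x), 70 mm deep (y), 66 mm thick (z).

The beam spans the tops of two tables placed 770 mm apart, resting at z = 764 mm.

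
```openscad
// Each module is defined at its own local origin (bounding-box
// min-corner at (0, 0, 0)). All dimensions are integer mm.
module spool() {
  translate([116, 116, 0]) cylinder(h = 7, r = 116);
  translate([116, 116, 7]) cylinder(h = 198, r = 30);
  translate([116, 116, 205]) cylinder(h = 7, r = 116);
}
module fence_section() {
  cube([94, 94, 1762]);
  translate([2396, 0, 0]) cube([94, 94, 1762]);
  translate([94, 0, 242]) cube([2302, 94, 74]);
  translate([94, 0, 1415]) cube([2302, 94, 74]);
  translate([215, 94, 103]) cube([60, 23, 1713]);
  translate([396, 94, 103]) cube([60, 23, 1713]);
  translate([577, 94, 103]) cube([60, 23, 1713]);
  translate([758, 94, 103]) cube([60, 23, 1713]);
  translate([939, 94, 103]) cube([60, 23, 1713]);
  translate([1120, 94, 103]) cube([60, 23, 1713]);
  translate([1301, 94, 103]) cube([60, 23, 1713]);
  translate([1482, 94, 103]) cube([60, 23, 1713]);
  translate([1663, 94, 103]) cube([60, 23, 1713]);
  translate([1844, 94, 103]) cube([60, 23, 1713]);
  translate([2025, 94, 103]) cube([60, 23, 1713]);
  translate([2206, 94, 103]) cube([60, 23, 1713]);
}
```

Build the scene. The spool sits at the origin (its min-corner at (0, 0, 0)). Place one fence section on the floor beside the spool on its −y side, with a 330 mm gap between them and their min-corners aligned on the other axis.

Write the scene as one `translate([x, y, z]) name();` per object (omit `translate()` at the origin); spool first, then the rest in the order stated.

spool();
translate([0, -447, 0]) fence_section();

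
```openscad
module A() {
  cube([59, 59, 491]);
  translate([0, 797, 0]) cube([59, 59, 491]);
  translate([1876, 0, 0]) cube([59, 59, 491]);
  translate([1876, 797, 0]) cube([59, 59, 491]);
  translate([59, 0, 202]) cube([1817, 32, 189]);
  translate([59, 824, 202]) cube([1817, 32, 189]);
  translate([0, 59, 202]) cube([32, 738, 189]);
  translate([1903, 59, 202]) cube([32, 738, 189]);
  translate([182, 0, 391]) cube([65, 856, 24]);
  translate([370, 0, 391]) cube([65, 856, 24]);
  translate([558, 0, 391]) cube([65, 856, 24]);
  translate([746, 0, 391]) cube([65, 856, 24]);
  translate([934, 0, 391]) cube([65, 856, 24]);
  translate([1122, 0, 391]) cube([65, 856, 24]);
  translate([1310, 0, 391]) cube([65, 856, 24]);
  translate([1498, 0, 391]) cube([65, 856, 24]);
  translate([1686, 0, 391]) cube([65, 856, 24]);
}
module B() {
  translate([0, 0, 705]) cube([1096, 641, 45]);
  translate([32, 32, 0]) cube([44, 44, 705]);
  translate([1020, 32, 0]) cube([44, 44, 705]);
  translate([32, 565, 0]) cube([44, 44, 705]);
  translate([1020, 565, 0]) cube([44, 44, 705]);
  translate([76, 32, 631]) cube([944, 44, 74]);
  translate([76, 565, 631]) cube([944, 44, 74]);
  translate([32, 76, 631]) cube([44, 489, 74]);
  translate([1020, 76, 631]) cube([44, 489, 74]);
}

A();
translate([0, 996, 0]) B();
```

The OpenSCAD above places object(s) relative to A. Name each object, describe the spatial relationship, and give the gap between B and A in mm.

The table's nearest face is 140 mm from the bed frame's +y face.

A is a bed frame. B is a table. The table is on the floor beside the bed frame on its +y side. The gap between the table and the bed frame is 140 mm.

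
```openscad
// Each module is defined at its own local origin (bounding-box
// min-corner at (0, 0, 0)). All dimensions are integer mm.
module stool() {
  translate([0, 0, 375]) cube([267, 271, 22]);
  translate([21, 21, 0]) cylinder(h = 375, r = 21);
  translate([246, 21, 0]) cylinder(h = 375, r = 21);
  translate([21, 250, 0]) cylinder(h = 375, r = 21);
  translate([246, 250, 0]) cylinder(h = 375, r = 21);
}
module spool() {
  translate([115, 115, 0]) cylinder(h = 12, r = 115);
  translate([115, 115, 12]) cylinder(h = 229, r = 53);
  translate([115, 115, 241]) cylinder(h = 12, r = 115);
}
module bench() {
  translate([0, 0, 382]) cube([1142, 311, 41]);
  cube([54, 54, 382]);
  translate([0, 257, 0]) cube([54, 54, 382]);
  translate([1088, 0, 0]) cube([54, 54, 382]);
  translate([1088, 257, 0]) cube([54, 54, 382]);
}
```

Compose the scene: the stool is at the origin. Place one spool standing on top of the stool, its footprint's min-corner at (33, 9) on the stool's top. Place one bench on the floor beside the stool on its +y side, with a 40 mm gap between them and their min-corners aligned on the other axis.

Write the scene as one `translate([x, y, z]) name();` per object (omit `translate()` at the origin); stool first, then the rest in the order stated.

stool();
translate([33, 9, 397]) spool();
translate([0, 311, 0]) bench();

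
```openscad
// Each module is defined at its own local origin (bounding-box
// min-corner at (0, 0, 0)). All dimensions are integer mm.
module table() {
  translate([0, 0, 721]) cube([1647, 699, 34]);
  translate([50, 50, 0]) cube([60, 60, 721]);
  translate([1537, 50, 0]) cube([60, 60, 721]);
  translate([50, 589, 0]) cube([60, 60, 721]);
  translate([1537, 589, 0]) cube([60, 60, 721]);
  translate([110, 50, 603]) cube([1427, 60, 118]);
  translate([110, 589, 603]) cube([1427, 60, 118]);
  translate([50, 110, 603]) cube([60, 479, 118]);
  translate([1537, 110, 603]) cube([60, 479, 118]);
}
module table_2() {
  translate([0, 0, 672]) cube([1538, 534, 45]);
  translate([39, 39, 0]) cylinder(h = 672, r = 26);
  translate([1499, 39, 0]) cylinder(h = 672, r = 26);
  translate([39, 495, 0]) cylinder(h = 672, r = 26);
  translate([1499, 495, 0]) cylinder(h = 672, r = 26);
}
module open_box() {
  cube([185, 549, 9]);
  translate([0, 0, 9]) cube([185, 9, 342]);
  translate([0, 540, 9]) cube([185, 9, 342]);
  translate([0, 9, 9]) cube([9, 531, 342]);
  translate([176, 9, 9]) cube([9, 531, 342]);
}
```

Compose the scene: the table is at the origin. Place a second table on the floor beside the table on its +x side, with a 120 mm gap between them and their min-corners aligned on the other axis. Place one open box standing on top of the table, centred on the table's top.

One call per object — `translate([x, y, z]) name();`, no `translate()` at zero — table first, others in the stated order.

table();
translate([1767, 0, 0]) table_2();
translate([731, 75, 755]) open_box();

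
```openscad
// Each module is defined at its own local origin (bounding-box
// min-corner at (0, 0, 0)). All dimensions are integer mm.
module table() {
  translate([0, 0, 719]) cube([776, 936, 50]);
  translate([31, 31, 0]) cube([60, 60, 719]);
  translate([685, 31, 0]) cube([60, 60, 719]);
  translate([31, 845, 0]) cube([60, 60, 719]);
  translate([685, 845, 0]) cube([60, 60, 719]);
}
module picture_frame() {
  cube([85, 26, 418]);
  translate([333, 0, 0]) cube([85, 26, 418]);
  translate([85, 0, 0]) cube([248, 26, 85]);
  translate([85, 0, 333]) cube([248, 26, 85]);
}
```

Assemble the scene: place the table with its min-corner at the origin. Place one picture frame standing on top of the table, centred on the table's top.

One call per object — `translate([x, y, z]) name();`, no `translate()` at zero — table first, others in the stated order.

table();
translate([179, 455, 769]) picture_frame();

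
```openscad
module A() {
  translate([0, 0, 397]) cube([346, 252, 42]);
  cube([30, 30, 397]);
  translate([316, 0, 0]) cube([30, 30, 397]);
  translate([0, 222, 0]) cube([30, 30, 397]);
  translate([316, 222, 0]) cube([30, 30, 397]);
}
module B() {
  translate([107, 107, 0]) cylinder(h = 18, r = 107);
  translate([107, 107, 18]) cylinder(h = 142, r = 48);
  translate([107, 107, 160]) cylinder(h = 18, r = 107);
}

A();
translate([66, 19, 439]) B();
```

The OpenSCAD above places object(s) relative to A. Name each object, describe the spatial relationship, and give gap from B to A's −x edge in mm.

A is a stool. B is a spool. The spool is on top of the stool, centred. The gap from the spool to the stool's −x edge is 66 mm.

The spool's min-x is at 66; the stool's min-x is 0; gap = 66 mm.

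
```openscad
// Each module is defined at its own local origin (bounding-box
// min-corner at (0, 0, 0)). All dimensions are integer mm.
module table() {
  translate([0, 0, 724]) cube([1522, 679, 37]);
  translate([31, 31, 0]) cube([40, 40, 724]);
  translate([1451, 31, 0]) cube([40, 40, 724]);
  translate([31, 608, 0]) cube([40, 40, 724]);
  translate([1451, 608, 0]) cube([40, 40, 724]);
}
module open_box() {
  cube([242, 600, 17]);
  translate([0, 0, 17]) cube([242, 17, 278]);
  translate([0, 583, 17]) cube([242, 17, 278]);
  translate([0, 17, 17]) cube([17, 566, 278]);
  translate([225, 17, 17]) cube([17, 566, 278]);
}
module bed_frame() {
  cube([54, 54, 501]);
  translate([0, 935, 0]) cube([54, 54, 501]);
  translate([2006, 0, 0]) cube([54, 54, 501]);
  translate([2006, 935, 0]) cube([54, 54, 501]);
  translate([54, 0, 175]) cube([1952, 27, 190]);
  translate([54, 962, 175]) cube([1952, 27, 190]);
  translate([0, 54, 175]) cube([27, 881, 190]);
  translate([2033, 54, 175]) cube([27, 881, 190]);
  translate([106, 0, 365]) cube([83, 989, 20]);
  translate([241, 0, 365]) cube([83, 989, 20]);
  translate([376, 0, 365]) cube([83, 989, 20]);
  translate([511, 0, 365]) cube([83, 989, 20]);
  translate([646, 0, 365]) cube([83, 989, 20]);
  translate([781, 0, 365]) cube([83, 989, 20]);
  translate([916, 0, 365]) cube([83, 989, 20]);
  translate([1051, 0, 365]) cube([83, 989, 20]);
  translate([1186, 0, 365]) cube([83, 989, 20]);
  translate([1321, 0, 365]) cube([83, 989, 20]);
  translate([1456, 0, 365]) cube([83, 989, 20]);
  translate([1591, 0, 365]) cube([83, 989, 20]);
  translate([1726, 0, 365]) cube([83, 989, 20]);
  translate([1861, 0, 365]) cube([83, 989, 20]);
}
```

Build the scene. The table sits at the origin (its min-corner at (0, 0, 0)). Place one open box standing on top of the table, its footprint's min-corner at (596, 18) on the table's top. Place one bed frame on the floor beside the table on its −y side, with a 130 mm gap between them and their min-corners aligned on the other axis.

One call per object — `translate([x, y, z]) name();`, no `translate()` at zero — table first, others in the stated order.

table();
translate([596, 18, 761]) open_box();
translate([0, -1119, 0]) bed_frame();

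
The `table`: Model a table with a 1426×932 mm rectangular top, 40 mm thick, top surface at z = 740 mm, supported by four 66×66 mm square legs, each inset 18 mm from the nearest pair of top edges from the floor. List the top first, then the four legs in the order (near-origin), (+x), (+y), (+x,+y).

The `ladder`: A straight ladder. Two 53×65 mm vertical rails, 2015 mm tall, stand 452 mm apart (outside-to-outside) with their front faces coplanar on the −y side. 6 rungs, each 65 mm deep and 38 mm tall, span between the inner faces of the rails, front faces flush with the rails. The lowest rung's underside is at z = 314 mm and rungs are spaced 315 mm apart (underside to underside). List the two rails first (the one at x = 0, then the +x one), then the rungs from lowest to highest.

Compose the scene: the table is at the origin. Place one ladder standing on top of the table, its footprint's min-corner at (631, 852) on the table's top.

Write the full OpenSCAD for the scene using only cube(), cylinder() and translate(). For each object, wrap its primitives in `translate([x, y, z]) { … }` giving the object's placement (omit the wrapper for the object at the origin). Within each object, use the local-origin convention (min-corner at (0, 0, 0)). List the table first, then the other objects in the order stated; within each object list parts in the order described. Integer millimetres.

translate([0, 0, 700]) cube([1426, 932, 40]);
translate([18, 18, 0]) cube([66, 66, 700]);
translate([1342, 18, 0]) cube([66, 66, 700]);
translate([18, 848, 0]) cube([66, 66, 700]);
translate([1342, 848, 0]) cube([66, 66, 700]);
translate([631, 852, 740]) {
  cube([53, 65, 2015]);
  translate([399, 0, 0]) cube([53, 65, 2015]);
  translate([53, 0, 314]) cube([346, 65, 38]);
  translate([53, 0, 629]) cube([346, 65, 38]);
  translate([53, 0, 944]) cube([346, 65, 38]);
  translate([53, 0, 1259]) cube([346, 65, 38]);
  translate([53, 0, 1574]) cube([346, 65, 38]);
  translate([53, 0, 1889]) cube([346, 65, 38]);
}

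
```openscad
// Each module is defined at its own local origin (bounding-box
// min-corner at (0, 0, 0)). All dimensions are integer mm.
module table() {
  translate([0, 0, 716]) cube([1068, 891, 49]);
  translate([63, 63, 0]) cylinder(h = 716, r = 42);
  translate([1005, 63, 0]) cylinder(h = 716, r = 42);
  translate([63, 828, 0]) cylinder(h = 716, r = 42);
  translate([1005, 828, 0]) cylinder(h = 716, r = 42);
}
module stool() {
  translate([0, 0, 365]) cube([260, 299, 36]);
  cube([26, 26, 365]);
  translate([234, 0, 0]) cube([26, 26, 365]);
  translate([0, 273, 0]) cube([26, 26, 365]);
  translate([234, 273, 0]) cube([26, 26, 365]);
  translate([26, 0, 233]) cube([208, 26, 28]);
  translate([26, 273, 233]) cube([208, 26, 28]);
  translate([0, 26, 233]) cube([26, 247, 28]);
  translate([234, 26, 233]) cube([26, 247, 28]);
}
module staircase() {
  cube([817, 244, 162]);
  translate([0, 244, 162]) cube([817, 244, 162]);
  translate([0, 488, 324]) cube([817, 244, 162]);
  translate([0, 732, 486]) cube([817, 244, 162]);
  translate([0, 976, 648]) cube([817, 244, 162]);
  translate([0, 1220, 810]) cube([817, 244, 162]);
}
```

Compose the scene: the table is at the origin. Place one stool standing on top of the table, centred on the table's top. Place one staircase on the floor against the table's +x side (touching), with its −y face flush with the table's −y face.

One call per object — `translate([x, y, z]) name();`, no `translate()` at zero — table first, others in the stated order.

table();
translate([404, 296, 765]) stool();
translate([1068, 0, 0]) staircase();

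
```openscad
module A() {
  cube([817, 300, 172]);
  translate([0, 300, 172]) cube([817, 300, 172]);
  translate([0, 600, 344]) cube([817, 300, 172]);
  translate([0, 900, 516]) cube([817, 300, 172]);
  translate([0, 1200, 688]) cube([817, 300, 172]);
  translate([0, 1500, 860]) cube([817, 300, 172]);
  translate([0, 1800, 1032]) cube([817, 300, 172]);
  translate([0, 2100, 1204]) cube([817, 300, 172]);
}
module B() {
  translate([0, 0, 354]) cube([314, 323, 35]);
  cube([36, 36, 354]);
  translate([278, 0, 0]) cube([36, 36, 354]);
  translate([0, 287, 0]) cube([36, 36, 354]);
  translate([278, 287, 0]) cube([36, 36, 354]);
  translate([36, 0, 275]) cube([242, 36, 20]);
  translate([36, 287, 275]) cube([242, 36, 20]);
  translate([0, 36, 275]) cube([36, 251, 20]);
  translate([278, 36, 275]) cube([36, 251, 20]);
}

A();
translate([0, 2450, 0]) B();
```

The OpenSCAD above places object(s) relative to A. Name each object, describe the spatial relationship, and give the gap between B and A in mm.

The stool's nearest face is 50 mm from the staircase's +y face.

A is a staircase. B is a stool. The stool is on the floor beside the staircase on its +y side. The gap between the stool and the staircase is 50 mm.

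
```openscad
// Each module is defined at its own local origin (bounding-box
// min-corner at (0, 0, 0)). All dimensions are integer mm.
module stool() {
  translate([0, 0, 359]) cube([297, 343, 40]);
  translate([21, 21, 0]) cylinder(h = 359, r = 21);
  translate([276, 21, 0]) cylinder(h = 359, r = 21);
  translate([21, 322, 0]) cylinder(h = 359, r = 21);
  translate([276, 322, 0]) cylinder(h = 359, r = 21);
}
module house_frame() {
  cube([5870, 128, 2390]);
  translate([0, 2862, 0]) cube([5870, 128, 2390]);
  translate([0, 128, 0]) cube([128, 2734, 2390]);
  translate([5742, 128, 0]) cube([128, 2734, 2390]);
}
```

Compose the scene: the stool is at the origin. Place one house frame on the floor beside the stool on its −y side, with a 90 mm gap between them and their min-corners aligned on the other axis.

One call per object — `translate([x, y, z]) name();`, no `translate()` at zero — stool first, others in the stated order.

stool();
translate([0, -3080, 0]) house_frame();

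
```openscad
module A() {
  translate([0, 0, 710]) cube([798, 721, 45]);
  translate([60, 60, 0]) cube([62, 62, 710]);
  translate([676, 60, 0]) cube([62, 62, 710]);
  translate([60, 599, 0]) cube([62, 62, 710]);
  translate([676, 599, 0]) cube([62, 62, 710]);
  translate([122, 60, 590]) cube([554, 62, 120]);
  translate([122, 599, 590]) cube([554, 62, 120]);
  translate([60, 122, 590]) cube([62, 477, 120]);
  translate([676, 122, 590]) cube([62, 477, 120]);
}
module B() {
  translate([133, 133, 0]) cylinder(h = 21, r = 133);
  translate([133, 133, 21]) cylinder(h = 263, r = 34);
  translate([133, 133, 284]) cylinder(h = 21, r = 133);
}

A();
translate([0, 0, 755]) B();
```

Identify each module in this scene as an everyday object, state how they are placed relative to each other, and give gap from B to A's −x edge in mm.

A is a table. B is a spool. The spool is on top of the table. The gap from the spool to the table's −x edge is 0 mm.

The spool's min-x is at 0; the table's min-x is 0; gap = 0 mm.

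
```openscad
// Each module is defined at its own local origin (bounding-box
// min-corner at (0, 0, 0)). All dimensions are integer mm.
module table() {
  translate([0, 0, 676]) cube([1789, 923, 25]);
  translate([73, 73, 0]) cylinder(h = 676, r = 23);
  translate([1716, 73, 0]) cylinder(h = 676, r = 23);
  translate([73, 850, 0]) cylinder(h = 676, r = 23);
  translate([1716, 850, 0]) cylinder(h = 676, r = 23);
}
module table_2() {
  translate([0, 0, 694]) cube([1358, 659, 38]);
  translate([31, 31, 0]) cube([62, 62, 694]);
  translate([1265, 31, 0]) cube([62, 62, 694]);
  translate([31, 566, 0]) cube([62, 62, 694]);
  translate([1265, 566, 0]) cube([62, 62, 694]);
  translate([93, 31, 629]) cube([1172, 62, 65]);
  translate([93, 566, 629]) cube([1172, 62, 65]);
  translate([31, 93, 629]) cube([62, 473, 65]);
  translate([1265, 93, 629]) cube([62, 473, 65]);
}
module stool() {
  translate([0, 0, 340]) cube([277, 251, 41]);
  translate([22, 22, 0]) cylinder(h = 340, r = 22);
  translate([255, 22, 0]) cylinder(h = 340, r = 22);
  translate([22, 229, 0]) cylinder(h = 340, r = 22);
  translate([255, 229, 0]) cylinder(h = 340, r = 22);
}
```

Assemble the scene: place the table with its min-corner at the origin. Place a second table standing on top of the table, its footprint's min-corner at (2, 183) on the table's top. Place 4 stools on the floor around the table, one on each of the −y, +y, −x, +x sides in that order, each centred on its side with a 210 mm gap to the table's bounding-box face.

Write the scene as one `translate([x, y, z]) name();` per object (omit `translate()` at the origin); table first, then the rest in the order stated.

table();
translate([2, 183, 701]) table_2();
translate([756, -461, 0]) stool();
translate([756, 1133, 0]) stool();
translate([-487, 336, 0]) stool();
translate([1999, 336, 0]) stool();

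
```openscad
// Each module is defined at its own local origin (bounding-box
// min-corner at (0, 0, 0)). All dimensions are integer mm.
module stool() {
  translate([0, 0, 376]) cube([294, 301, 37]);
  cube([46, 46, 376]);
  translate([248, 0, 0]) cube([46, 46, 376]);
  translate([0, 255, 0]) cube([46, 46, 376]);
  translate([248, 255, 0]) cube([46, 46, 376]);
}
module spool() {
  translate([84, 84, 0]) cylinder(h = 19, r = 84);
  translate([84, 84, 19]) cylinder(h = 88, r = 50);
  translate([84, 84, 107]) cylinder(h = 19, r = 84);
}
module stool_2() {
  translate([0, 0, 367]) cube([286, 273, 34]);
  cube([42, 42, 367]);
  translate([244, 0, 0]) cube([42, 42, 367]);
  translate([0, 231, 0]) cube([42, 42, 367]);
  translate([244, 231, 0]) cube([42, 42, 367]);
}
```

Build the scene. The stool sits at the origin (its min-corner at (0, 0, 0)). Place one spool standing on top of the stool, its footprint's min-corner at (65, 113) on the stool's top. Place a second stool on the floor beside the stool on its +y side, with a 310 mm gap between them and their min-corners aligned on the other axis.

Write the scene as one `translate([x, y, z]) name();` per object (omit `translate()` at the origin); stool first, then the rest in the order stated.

stool();
translate([65, 113, 413]) spool();
translate([0, 611, 0]) stool_2();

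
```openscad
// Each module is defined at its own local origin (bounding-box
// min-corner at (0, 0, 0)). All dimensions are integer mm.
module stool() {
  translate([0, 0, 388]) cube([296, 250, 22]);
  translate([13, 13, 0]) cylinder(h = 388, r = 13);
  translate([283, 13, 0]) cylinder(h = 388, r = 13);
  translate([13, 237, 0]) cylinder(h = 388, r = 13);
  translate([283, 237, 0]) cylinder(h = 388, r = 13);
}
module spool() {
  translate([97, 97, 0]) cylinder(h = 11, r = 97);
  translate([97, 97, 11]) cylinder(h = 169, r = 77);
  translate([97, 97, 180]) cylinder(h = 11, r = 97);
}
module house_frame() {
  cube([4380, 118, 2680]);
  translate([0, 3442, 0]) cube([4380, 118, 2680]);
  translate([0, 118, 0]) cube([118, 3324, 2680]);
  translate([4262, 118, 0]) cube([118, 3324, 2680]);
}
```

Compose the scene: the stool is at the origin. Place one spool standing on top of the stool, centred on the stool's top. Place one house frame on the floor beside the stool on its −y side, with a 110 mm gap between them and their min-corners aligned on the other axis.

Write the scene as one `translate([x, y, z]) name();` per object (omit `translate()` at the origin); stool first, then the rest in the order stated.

stool();
translate([51, 28, 410]) spool();
translate([0, -3670, 0]) house_frame();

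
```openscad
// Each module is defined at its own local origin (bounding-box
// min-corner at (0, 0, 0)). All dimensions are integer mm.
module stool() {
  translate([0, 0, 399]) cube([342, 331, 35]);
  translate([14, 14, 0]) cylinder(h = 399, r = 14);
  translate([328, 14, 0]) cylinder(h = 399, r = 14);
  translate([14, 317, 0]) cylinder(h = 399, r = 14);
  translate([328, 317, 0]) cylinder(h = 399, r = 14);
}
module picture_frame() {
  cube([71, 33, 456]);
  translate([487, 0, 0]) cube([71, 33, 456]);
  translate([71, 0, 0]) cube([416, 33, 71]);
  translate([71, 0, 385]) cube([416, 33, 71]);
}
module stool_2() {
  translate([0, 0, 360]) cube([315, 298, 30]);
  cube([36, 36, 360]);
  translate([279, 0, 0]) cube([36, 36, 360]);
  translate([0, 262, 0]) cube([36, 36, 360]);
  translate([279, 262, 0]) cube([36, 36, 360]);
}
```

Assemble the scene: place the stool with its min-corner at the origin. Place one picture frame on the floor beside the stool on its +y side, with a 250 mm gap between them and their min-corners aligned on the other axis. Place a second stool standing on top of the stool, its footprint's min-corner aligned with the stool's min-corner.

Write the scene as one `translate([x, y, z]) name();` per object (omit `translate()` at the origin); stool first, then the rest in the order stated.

stool();
translate([0, 581, 0]) picture_frame();
translate([0, 0, 434]) stool_2();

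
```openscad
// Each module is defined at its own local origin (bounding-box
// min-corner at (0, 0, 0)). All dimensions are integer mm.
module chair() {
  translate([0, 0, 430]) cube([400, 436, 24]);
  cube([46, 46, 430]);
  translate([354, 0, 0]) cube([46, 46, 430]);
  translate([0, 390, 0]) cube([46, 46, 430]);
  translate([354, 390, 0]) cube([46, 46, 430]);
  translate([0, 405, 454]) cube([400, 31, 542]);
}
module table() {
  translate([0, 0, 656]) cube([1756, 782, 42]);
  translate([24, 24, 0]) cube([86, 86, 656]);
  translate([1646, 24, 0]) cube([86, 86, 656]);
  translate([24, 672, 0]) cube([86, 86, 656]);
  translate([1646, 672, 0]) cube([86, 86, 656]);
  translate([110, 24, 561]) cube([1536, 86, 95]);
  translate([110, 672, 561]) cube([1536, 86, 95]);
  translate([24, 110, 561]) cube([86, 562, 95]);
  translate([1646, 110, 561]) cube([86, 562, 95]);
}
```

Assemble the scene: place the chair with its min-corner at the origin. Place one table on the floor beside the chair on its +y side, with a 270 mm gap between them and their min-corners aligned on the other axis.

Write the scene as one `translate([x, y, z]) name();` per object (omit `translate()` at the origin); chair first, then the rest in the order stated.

chair();
translate([0, 706, 0]) table();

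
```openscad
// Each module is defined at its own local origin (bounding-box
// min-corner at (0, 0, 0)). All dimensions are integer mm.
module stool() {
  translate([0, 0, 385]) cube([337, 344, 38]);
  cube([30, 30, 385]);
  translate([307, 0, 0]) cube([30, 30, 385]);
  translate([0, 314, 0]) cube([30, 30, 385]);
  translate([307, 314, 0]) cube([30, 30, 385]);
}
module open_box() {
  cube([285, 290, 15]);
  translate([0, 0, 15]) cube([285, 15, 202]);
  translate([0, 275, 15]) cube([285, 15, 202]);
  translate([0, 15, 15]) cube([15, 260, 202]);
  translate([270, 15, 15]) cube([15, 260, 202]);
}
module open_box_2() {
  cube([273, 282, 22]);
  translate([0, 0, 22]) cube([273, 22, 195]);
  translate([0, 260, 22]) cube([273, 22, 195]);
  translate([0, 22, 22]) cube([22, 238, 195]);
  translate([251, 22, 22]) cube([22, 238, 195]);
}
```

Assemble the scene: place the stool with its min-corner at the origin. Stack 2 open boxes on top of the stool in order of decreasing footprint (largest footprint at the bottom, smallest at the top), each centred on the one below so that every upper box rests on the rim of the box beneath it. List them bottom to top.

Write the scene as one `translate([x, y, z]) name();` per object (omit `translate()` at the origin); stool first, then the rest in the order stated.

stool();
translate([26, 27, 423]) open_box();
translate([32, 31, 640]) open_box_2();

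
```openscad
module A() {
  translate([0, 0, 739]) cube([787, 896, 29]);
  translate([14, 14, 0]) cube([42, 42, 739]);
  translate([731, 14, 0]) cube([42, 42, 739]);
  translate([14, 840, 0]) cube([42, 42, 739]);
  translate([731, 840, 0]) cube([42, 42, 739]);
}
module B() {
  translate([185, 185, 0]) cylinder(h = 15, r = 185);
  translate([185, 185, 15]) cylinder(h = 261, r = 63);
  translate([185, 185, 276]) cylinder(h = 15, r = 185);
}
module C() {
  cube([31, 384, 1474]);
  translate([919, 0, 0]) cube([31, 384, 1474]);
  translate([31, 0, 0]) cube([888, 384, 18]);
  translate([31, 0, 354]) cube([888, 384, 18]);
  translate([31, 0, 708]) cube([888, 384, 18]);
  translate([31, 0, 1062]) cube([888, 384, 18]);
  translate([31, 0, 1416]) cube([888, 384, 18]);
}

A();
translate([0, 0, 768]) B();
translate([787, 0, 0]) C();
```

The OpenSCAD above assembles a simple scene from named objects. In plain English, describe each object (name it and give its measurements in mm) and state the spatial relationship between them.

A is a table with a 787×896 mm rectangular top, 29 mm thick, top surface at z = 768 mm, supported by four 42×42 mm square legs, each inset 14 mm from the nearest pair of top edges, running from the floor.

B is a spool: two coaxial disc flanges of radius 185 mm and thickness 15 mm, joined by a core cylinder of radius 63 mm and height 261 mm. The lower flange rests on z = 0 and the three cylinders share a vertical axis.

C is a bookshelf 950 mm wide overall, 384 mm deep and 1474 mm tall. The two sides are 31 mm thick vertical panels. 5 horizontal shelves of 18 mm thickness span between the inner faces of the sides; the lowest shelf sits on the floor and shelves are stacked with a clear vertical gap of 336 mm between each pair.

The spool is on top of the table. The bookshelf is against the table's +x side, with their −y faces flush.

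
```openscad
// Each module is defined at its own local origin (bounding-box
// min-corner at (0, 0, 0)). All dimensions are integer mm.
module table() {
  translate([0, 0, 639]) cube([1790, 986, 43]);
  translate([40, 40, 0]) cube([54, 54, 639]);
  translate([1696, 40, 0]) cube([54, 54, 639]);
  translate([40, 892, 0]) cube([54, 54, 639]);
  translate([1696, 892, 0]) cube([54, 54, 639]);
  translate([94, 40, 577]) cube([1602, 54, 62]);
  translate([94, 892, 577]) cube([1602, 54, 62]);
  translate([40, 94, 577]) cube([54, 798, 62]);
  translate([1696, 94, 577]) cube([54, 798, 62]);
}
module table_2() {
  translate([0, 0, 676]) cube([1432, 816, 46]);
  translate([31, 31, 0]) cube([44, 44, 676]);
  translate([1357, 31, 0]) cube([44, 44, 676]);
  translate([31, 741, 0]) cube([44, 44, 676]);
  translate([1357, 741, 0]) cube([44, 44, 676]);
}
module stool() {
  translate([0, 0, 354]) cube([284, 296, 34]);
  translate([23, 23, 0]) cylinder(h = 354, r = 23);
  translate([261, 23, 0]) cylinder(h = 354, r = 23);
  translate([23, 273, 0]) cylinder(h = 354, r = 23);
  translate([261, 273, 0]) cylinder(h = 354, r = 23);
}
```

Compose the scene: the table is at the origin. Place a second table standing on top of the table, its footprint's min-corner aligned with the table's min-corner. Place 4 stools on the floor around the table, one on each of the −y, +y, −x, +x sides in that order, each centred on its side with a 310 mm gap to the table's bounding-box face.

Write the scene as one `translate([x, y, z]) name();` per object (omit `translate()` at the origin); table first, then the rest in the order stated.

table();
translate([0, 0, 682]) table_2();
translate([753, -606, 0]) stool();
translate([753, 1296, 0]) stool();
translate([-594, 345, 0]) stool();
translate([2100, 345, 0]) stool();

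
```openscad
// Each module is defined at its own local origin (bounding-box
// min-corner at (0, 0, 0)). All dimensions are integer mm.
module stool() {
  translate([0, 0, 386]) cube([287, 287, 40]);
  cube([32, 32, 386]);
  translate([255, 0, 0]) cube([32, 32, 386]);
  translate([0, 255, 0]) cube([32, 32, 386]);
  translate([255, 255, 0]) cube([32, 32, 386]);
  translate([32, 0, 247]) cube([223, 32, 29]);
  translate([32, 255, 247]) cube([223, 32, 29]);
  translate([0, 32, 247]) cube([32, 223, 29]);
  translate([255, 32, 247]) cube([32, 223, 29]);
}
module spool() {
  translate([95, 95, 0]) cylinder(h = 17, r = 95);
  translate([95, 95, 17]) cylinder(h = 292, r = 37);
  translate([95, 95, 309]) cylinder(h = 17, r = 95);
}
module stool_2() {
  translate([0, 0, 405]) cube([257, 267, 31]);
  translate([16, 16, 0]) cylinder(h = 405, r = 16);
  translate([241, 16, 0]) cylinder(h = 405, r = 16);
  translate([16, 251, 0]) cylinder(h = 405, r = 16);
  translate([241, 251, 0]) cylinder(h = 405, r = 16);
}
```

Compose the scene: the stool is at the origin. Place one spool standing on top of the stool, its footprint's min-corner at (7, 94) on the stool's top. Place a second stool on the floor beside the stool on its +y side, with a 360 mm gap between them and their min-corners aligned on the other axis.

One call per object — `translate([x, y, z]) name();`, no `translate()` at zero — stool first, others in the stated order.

stool();
translate([7, 94, 426]) spool();
translate([0, 647, 0]) stool_2();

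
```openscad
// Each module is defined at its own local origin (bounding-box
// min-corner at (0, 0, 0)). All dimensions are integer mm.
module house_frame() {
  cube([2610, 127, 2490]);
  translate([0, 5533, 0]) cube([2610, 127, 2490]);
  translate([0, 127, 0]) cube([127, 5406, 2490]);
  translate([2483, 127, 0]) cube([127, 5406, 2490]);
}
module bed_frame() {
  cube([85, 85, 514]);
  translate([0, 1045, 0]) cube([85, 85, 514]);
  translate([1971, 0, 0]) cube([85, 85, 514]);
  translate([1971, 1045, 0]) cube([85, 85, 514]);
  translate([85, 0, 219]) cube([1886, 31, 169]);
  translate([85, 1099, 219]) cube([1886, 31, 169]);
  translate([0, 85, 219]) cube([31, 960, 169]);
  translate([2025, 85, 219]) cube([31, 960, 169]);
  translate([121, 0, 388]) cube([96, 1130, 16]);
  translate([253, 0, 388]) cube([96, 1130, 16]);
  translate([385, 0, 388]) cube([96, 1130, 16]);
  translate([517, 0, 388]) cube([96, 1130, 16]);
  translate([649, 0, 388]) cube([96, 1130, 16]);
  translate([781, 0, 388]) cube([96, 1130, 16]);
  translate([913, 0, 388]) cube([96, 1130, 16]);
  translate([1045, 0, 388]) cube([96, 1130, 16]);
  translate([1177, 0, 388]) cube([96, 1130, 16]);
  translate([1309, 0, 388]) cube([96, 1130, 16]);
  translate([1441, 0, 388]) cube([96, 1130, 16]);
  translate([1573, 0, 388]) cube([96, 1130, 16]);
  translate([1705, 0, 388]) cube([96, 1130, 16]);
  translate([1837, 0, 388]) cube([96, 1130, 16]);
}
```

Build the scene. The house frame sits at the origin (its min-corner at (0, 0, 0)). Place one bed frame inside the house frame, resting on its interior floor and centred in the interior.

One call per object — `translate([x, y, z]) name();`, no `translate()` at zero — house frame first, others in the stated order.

house_frame();
translate([277, 2265, 0]) bed_frame();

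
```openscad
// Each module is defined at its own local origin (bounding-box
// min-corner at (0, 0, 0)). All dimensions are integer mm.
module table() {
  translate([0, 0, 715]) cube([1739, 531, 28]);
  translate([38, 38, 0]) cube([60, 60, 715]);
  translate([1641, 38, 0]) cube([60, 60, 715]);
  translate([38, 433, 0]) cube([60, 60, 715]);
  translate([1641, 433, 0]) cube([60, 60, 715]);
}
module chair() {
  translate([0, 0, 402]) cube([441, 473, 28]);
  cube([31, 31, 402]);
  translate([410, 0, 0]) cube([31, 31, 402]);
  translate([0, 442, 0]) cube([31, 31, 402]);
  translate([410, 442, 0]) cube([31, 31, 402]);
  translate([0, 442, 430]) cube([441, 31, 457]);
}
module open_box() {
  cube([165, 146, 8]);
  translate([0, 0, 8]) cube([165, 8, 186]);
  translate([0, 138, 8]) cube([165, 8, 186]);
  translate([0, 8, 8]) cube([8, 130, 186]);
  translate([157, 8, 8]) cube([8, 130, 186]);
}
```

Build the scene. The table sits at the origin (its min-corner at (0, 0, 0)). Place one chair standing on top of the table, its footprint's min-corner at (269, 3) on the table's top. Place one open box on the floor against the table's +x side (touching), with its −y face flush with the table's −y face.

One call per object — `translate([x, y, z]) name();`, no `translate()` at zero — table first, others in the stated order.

table();
translate([269, 3, 743]) chair();
translate([1739, 0, 0]) open_box();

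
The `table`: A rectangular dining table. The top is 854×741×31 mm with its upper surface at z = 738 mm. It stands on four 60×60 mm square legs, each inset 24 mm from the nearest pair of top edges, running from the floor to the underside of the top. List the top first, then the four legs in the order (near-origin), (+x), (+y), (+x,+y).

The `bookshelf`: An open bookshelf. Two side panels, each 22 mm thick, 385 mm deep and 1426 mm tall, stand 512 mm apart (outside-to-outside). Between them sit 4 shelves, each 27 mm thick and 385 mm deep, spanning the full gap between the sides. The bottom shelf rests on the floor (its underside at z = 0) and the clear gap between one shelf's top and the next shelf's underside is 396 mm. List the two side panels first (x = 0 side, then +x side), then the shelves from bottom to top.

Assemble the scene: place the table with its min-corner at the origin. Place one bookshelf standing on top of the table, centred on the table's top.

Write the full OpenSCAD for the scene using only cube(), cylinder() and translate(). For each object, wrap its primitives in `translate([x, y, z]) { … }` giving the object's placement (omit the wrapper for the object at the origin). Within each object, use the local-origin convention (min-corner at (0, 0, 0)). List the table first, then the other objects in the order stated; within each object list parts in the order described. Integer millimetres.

translate([0, 0, 707]) cube([854, 741, 31]);
translate([24, 24, 0]) cube([60, 60, 707]);
translate([770, 24, 0]) cube([60, 60, 707]);
translate([24, 657, 0]) cube([60, 60, 707]);
translate([770, 657, 0]) cube([60, 60, 707]);
translate([171, 178, 738]) {
  cube([22, 385, 1426]);
  translate([490, 0, 0]) cube([22, 385, 1426]);
  translate([22, 0, 0]) cube([468, 385, 27]);
  translate([22, 0, 423]) cube([468, 385, 27]);
  translate([22, 0, 846]) cube([468, 385, 27]);
  translate([22, 0, 1269]) cube([468, 385, 27]);
}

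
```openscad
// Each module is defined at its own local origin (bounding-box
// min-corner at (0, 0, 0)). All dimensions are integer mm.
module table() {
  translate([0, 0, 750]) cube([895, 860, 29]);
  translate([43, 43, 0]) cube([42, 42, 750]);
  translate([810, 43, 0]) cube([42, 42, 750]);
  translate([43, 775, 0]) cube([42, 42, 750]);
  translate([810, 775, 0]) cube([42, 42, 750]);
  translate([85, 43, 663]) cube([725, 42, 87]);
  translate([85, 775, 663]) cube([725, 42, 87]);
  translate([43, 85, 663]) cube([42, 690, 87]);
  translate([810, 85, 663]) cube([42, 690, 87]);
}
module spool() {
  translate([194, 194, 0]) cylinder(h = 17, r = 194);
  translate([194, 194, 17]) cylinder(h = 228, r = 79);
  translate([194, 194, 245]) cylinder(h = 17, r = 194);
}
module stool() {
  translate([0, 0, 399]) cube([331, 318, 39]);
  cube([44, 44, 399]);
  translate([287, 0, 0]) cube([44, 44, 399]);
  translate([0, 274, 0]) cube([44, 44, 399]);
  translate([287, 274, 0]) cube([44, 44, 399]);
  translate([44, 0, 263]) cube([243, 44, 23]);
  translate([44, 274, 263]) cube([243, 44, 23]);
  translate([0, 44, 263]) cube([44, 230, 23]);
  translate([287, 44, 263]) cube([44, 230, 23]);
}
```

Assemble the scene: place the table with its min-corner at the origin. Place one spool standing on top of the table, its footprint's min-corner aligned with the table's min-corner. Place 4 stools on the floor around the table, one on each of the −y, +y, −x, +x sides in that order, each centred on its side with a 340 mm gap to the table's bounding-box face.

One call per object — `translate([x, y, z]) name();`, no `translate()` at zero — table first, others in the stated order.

table();
translate([0, 0, 779]) spool();
translate([282, -658, 0]) stool();
translate([282, 1200, 0]) stool();
translate([-671, 271, 0]) stool();
translate([1235, 271, 0]) stool();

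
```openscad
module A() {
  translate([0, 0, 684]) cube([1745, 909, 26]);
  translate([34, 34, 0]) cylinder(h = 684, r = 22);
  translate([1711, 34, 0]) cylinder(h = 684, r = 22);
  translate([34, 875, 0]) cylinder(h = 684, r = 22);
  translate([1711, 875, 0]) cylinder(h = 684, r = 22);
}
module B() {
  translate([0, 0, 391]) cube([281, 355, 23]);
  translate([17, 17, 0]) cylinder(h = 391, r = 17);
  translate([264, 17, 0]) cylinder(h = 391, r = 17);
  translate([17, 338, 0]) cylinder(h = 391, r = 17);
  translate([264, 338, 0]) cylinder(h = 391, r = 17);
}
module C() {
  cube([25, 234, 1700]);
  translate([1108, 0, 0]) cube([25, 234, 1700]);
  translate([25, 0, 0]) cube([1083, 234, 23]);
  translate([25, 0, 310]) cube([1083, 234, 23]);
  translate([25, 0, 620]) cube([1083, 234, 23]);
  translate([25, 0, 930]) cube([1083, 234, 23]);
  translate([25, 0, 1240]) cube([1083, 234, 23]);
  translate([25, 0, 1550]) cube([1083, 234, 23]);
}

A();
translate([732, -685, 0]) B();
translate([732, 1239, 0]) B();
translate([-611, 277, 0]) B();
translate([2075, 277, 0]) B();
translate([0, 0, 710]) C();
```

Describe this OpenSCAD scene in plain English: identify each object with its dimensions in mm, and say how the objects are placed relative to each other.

A is a table with a 1745×909 mm rectangular top, 26 mm thick, top surface at z = 710 mm, supported by four round legs of 44 mm diameter, each leg's bounding box inset 12 mm from the nearest pair of top edges, running from the floor.

B is a simple wooden stool: a rectangular seat 281 mm (x) by 355 mm (y), 23 mm thick, top face at z = 414 mm, on four round legs, each 34 mm in diameter. The legs rest on z = 0, each leg's axis is inset half a diameter from the nearest pair of seat edges (so the leg's bounding box is flush with the corner).

C is an open bookshelf. Two side panels, each 25 mm thick, 234 mm deep and 1700 mm tall, stand 1133 mm apart (outside-to-outside). Between them sit 6 shelves, each 23 mm thick and 234 mm deep, spanning the full gap between the sides. The bottom shelf rests on the floor (its underside at z = 0) and the clear gap between one shelf's top and the next shelf's underside is 287 mm.

Four stools sit around the table at the −y, +y, −x, +x sides. The bookshelf is on top of the table.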